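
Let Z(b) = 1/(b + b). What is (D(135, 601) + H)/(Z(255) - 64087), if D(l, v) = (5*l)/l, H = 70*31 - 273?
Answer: -970020/32684369 ≈ -0.029678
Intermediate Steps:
Z(b) = 1/(2*b)
H = 1897 (H = 2170 - 273 = 1897)
D(l, v) = 5
(D(135, 601) + H)/(Z(255) - 64087) = (5 + 1897)/((½)/255 - 64087) = 1902/((½)*(1/255) - 64087) = 1902/(1/510 - 64087) = 1902/(-32684369/510) = 1902*(-510/32684369) = -970020/32684369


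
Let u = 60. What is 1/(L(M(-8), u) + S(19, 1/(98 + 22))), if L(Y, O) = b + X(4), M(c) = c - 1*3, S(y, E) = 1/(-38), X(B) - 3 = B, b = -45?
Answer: -38/1445 ≈ -0.026298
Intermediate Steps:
X(B) = 3 + B
S(y, E) = -1/38
M(c) = -3 + c (M(c) = c - 3 = -3 + c)
L(Y, O) = -38 (L(Y, O) = -45 + (3 + 4) = -45 + 7 = -38)
1/(L(M(-8), u) + S(19, 1/(98 + 22))) = 1/(-38 - 1/38) = 1/(-1445/38) = -38/1445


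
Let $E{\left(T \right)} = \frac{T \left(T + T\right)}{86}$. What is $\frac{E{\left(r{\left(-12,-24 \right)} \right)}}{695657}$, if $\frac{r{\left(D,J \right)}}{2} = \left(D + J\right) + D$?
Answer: $\frac{9216}{29913251} \approx 0.00030809$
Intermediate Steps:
$r{\left(D,J \right)} = 2 J + 4 D$ ($r{\left(D,J \right)} = 2 \left(\left(D + J\right) + D\right) = 2 \left(J + 2 D\right) = 2 J + 4 D$)
$E{\left(T \right)} = \frac{T^{2}}{43}$ ($E{\left(T \right)} = T 2 T \frac{1}{86} = 2 T^{2} \cdot \frac{1}{86} = \frac{T^{2}}{43}$)
$\frac{E{\left(r{\left(-12,-24 \right)} \right)}}{695657} = \frac{\frac{1}{43} \left(2 \left(-24\right) + 4 \left(-12\right)\right)^{2}}{695657} = \frac{\left(-48 - 48\right)^{2}}{43} \cdot \frac{1}{695657} = \frac{\left(-96\right)^{2}}{43} \cdot \frac{1}{695657} = \frac{1}{43} \cdot 9216 \cdot \frac{1}{695657} = \frac{9216}{43} \cdot \frac{1}{695657} = \frac{9216}{29913251}$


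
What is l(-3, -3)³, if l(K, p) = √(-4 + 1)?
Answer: -3*I*√3 ≈ -5.1962*I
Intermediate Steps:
l(K, p) = I*√3 (l(K, p) = √(-3) = I*√3)
l(-3, -3)³ = (I*√3)³ = -3*I*√3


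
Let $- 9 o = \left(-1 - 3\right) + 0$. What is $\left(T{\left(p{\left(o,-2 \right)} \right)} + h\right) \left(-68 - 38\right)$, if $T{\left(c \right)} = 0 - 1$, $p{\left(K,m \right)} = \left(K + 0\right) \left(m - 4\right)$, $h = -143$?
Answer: $15264$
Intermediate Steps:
$o = \frac{4}{9}$ ($o = - \frac{\left(-1 - 3\right) + 0}{9} = - \frac{-4 + 0}{9} = \left(- \frac{1}{9}\right) \left(-4\right) = \frac{4}{9} \approx 0.44444$)
$p{\left(K,m \right)} = K \left(-4 + m\right)$
$T{\left(c \right)} = -1$ ($T{\left(c \right)} = 0 - 1 = -1$)
$\left(T{\left(p{\left(o,-2 \right)} \right)} + h\right) \left(-68 - 38\right) = \left(-1 - 143\right) \left(-68 - 38\right) = - 144 \left(-68 - 38\right) = \left(-144\right) \left(-106\right) = 15264$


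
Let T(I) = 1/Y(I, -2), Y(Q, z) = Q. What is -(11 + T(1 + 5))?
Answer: -67/6 ≈ -11.167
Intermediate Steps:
T(I) = 1/I
-(11 + T(1 + 5)) = -(11 + 1/(1 + 5)) = -(11 + 1/6) = -(11 + ⅙) = -1*67/6 = -67/6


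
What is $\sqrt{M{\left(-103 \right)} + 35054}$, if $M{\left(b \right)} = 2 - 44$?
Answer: $2 \sqrt{8753} \approx 187.11$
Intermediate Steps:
$M{\left(b \right)} = -42$
$\sqrt{M{\left(-103 \right)} + 35054} = \sqrt{-42 + 35054} = \sqrt{35012} = 2 \sqrt{8753}$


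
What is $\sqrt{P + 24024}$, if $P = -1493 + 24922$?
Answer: $\sqrt{47453} \approx 217.84$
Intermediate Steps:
$P = 23429$
$\sqrt{P + 24024} = \sqrt{23429 + 24024} = \sqrt{47453}$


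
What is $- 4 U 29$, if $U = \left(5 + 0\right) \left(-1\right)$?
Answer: $580$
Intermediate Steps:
$U = -5$ ($U = 5 \left(-1\right) = -5$)
$- 4 U 29 = \left(-4\right) \left(-5\right) 29 = 20 \cdot 29 = 580$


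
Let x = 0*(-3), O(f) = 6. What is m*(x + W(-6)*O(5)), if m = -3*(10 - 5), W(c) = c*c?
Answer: -3240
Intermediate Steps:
x = 0
W(c) = c**2
m = -15 (m = -3*5 = -15)
m*(x + W(-6)*O(5)) = -15*(0 + (-6)**2*6) = -15*(0 + 36*6) = -15*(0 + 216) = -15*216 = -3240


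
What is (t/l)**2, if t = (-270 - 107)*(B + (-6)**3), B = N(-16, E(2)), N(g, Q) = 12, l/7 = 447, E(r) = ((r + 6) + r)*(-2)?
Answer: 657204496/1087849 ≈ 604.13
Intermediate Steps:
E(r) = -12 - 4*r (E(r) = ((6 + r) + r)*(-2) = (6 + 2*r)*(-2) = -12 - 4*r)
l = 3129 (l = 7*447 = 3129)
B = 12
t = 76908 (t = (-270 - 107)*(12 + (-6)**3) = -377*(12 - 216) = -377*(-204) = 76908)
(t/l)**2 = (76908/3129)**2 = (76908*(1/3129))**2 = (25636/1043)**2 = 657204496/1087849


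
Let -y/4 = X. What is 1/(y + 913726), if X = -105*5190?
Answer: 1/3093526 ≈ 3.2326e-7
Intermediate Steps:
X = -544950
y = 2179800 (y = -4*(-544950) = 2179800)
1/(y + 913726) = 1/(2179800 + 913726) = 1/3093526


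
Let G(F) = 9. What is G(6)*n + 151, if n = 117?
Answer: 1204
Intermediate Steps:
G(6)*n + 151 = 9*117 + 151 = 1053 + 151 = 1204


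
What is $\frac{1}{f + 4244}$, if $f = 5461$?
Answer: $\frac{1}{9705} \approx 0.00010304$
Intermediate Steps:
$\frac{1}{f + 4244} = \frac{1}{5461 + 4244} = \frac{1}{9705}$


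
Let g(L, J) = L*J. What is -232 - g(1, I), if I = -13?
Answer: -219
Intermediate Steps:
g(L, J) = J*L
-232 - g(1, I) = -232 - (-13) = -232 - 1*(-13) = -232 + 13 = -219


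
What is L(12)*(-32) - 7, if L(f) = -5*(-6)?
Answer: -967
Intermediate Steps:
L(f) = 30
L(12)*(-32) - 7 = 30*(-32) - 7 = -960 - 7 = -967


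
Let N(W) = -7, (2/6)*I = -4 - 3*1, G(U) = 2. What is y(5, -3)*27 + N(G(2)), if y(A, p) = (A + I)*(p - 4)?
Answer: 3017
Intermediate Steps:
I = -21 (I = 3*(-4 - 3*1) = 3*(-4 - 3) = 3*(-7) = -21)
y(A, p) = (-21 + A)*(-4 + p) (y(A, p) = (A - 21)*(p - 4) = (-21 + A)*(-4 + p))
y(5, -3)*27 + N(G(2)) = (84 - 21*(-3) - 4*5 + 5*(-3))*27 - 7 = (84 + 63 - 20 - 15)*27 - 7 = 112*27 - 7 = 3024 - 7 = 3017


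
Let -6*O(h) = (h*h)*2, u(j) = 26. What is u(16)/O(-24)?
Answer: -13/96 ≈ -0.13542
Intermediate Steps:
O(h) = -h²/3 (O(h) = -h*h*2/6 = -h²*2/6 = -h²/3)
u(16)/O(-24) = 26/((-⅓*(-24)²)) = 26/((-⅓*576)) = 26/(-192) = 26*(-1/192) = -13/96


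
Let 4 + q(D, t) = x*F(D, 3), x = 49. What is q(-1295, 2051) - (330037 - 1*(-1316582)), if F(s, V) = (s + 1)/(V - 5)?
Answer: -1614920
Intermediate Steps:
F(s, V) = (1 + s)/(-5 + V)
q(D, t) = -57/2 - 49*D/2 (q(D, t) = -4 + 49*((1 + D)/(-5 + 3)) = -4 + 49*((1 + D)/(-2)) = -4 + 49*(-(1 + D)/2) = -4 + 49*(-½ - D/2) = -4 + (-49/2 - 49*D/2) = -57/2 - 49*D/2)
q(-1295, 2051) - (330037 - 1*(-1316582)) = (-57/2 - 49/2*(-1295)) - (330037 - 1*(-1316582)) = (-57/2 + 63455/2) - (330037 + 1316582) = 31699 - 1*1646619 = 31699 - 1646619 = -1614920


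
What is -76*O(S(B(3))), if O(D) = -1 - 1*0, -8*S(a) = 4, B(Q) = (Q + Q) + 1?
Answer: 76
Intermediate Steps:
B(Q) = 1 + 2*Q (B(Q) = 2*Q + 1 = 1 + 2*Q)
S(a) = -1/2 (S(a) = -1/8*4 = -1/2)
O(D) = -1 (O(D) = -1 + 0 = -1)
-76*O(S(B(3))) = -76*(-1) = 76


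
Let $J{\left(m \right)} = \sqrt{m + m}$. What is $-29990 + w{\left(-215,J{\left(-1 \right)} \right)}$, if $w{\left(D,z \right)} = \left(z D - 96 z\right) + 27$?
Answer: $-29963 - 311 i \sqrt{2} \approx -29963.0 - 439.82 i$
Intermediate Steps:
$J{\left(m \right)} = \sqrt{2} \sqrt{m}$ ($J{\left(m \right)} = \sqrt{2 m} = \sqrt{2} \sqrt{m}$)
$w{\left(D,z \right)} = 27 - 96 z + D z$ ($w{\left(D,z \right)} = \left(D z - 96 z\right) + 27 = \left(- 96 z + D z\right) + 27 = 27 - 96 z + D z$)
$-29990 + w{\left(-215,J{\left(-1 \right)} \right)} = -29990 - \left(-27 + 311 \sqrt{2} \sqrt{-1}\right) = -29990 - \left(-27 + 311 \sqrt{2} i\right) = -29990 - \left(-27 + 311 i \sqrt{2}\right) = -29990 + \left(27 - 311 i \sqrt{2}\right) = -29963 - 311 i \sqrt{2}$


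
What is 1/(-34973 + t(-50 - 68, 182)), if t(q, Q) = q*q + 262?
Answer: -1/20787 ≈ -4.8107e-5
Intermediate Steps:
t(q, Q) = 262 + q**2 (t(q, Q) = q**2 + 262 = 262 + q**2)
1/(-34973 + t(-50 - 68, 182)) = 1/(-34973 + (262 + (-50 - 68)**2)) = 1/(-34973 + (262 + (-118)**2)) = 1/(-34973 + (262 + 13924)) = 1/(-34973 + 14186) = 1/(-20787) = -1/20787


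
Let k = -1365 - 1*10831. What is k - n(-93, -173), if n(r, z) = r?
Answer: -12103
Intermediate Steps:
k = -12196 (k = -1365 - 10831 = -12196)
k - n(-93, -173) = -12196 - 1*(-93) = -12196 + 93 = -12103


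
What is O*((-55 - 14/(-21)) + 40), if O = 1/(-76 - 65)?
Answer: 43/423 ≈ 0.10165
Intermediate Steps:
O = -1/141 (O = 1/(-141) = -1/141 ≈ -0.0070922)
O*((-55 - 14/(-21)) + 40) = -((-55 - 14/(-21)) + 40)/141 = -((-55 - 14*(-1/21)) + 40)/141 = -((-55 + ⅔) + 40)/141 = -(-163/3 + 40)/141 = -1/141*(-43/3) = 43/423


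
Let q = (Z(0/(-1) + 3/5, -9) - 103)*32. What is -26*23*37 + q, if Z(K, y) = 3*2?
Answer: -25230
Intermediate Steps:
Z(K, y) = 6
q = -3104 (q = (6 - 103)*32 = -97*32 = -3104)
-26*23*37 + q = -26*23*37 - 3104 = -598*37 - 3104 = -22126 - 3104 = -25230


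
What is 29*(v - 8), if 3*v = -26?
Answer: -1450/3 ≈ -483.33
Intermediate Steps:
v = -26/3 (v = (1/3)*(-26) = -26/3 ≈ -8.6667)
29*(v - 8) = 29*(-26/3 - 8) = 29*(-50/3) = -1450/3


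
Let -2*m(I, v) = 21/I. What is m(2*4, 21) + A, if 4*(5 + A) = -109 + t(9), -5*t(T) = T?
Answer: -2721/80 ≈ -34.013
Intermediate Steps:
t(T) = -T/5
A = -327/10 (A = -5 + (-109 - ⅕*9)/4 = -5 + (-109 - 9/5)/4 = -5 + (¼)*(-554/5) = -5 - 277/10 = -327/10 ≈ -32.700)
m(I, v) = -21/(2*I)
m(2*4, 21) + A = -21/(2*(2*4)) - 327/10 = -21/2/8 - 327/10 = -21/2*⅛ - 327/10 = -21/16 - 327/10 = -2721/80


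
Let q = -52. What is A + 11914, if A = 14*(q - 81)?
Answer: 10052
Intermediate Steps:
A = -1862 (A = 14*(-52 - 81) = 14*(-133) = -1862)
A + 11914 = -1862 + 11914 = 10052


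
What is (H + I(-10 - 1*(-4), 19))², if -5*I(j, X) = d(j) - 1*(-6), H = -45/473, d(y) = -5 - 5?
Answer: 2778889/5593225 ≈ 0.49683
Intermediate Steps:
d(y) = -10
H = -45/473 (H = -45*1/473 = -45/473 ≈ -0.095137)
I(j, X) = ⅘ (I(j, X) = -(-10 - 1*(-6))/5 = -(-10 + 6)/5 = -⅕*(-4) = ⅘)
(H + I(-10 - 1*(-4), 19))² = (-45/473 + ⅘)² = (1667/2365)² = 2778889/5593225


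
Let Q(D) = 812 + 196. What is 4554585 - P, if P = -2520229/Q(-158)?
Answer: 4593541909/1008 ≈ 4.5571e+6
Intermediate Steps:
Q(D) = 1008
P = -2520229/1008 ≈ -2500.2
4554585 - P = 4554585 - 1*(-2520229/1008) = 4554585 + 2520229/1008 = 4593541909/1008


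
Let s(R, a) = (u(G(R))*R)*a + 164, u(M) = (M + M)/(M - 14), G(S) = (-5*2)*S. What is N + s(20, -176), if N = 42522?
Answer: 3863402/107 ≈ 36107.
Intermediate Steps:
G(S) = -10*S
u(M) = 2*M/(-14 + M) (u(M) = (2*M)/(-14 + M) = 2*M/(-14 + M))
s(R, a) = 164 - 20*a*R²/(-14 - 10*R) (s(R, a) = ((2*(-10*R)/(-14 - 10*R))*R)*a + 164 = ((-20*R/(-14 - 10*R))*R)*a + 164 = (-20*R²/(-14 - 10*R))*a + 164 = -20*a*R²/(-14 - 10*R) + 164 = 164 - 20*a*R²/(-14 - 10*R))
N + s(20, -176) = 42522 + 2*(574 + 410*20 + 5*(-176)*20²)/(7 + 5*20) = 42522 + 2*(574 + 8200 + 5*(-176)*400)/(7 + 100) = 42522 + 2*(574 + 8200 - 352000)/107 = 42522 + 2*(1/107)*(-343226) = 42522 - 686452/107 = 3863402/107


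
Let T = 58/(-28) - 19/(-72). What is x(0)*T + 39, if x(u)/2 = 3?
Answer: 2365/84 ≈ 28.155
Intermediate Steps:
x(u) = 6 (x(u) = 2*3 = 6)
T = -911/504 (T = 58*(-1/28) - 19*(-1/72) = -29/14 + 19/72 = -911/504 ≈ -1.8075)
x(0)*T + 39 = 6*(-911/504) + 39 = -911/84 + 39 = 2365/84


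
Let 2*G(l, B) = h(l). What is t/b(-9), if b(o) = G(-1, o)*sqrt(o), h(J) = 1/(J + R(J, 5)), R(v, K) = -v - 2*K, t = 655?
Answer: 13100*I/3 ≈ 4366.7*I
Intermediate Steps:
h(J) = -1/10 (h(J) = 1/(J + (-J - 2*5)) = 1/(J + (-J - 10)) = 1/(J + (-10 - J)) = 1/(-10) = -1/10)
G(l, B) = -1/20 (G(l, B) = (1/2)*(-1/10) = -1/20)
b(o) = -sqrt(o)/20
t/b(-9) = 655/((-3*I/20)) = 655*(20*I/3) = 13100*I/3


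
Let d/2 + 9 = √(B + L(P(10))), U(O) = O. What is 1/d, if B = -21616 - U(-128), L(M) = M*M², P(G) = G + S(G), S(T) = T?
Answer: -3/9046 - 2*I*√843/13569 ≈ -0.00033164 - 0.0042795*I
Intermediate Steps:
P(G) = 2*G (P(G) = G + G = 2*G)
L(M) = M³
B = -21488 (B = -21616 - 1*(-128) = -21616 + 128 = -21488)
d = -18 + 8*I*√843 (d = -18 + 2*√(-21488 + (2*10)³) = -18 + 2*√(-21488 + 20³) = -18 + 2*√(-21488 + 8000) = -18 + 2*√(-13488) = -18 + 2*(4*I*√843) = -18 + 8*I*√843 ≈ -18.0 + 232.28*I)
1/d = 1/(-18 + 8*I*√843)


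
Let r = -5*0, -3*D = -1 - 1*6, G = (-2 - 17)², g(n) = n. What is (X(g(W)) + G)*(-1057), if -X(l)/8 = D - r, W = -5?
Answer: -1085539/3 ≈ -3.6185e+5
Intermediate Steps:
G = 361 (G = (-19)² = 361)
D = 7/3 (D = -(-1 - 1*6)/3 = -(-1 - 6)/3 = -⅓*(-7) = 7/3 ≈ 2.3333)
r = 0
X(l) = -56/3 (X(l) = -8*(7/3 - 1*0) = -8*(7/3 + 0) = -8*7/3 = -56/3)
(X(g(W)) + G)*(-1057) = (-56/3 + 361)*(-1057) = (1027/3)*(-1057) = -1085539/3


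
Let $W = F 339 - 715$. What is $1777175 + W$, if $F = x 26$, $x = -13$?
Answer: $1661878$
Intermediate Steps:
$F = -338$ ($F = \left(-13\right) 26 = -338$)
$W = -115297$ ($W = \left(-338\right) 339 - 715 = -114582 - 715 = -115297$)
$1777175 + W = 1777175 - 115297 = 1661878$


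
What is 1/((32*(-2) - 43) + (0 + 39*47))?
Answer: 1/1726 ≈ 0.00057937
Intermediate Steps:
1/((32*(-2) - 43) + (0 + 39*47)) = 1/((-64 - 43) + (0 + 1833)) = 1/(-107 + 1833) = 1/1726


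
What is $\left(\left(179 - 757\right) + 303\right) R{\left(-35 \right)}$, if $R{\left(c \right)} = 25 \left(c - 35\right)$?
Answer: $481250$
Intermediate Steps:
$R{\left(c \right)} = -875 + 25 c$ ($R{\left(c \right)} = 25 \left(-35 + c\right) = -875 + 25 c$)
$\left(\left(179 - 757\right) + 303\right) R{\left(-35 \right)} = \left(\left(179 - 757\right) + 303\right) \left(-875 + 25 \left(-35\right)\right) = \left(\left(179 - 757\right) + 303\right) \left(-875 - 875\right) = \left(-578 + 303\right) \left(-1750\right) = \left(-275\right) \left(-1750\right) = 481250$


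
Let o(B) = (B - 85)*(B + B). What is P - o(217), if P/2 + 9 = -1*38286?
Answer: -133878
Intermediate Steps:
P = -76590 (P = -18 + 2*(-1*38286) = -18 + 2*(-38286) = -18 - 76572 = -76590)
o(B) = 2*B*(-85 + B) (o(B) = (-85 + B)*(2*B) = 2*B*(-85 + B))
P - o(217) = -76590 - 2*217*(-85 + 217) = -76590 - 2*217*132 = -76590 - 1*57288 = -76590 - 57288 = -133878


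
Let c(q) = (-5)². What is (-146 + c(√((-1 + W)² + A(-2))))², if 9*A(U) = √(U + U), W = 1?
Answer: 14641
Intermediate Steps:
A(U) = √2*√U/9 (A(U) = √(U + U)/9 = √(2*U)/9 = (√2*√U)/9 = √2*√U/9)
c(q) = 25
(-146 + c(√((-1 + W)² + A(-2))))² = (-146 + 25)² = (-121)² = 14641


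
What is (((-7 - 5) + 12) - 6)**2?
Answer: 36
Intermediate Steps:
(((-7 - 5) + 12) - 6)**2 = ((-12 + 12) - 6)**2 = (0 - 6)**2 = (-6)**2 = 36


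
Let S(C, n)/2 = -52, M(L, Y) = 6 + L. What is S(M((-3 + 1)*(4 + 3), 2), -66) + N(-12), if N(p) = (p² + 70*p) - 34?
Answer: -834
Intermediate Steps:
S(C, n) = -104 (S(C, n) = 2*(-52) = -104)
N(p) = -34 + p² + 70*p
S(M((-3 + 1)*(4 + 3), 2), -66) + N(-12) = -104 + (-34 + (-12)² + 70*(-12)) = -104 + (-34 + 144 - 840) = -104 - 730 = -834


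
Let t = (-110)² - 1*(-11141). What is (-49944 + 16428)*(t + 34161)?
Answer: -1923885432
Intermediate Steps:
t = 23241 (t = 12100 + 11141 = 23241)
(-49944 + 16428)*(t + 34161) = (-49944 + 16428)*(23241 + 34161) = -33516*57402 = -1923885432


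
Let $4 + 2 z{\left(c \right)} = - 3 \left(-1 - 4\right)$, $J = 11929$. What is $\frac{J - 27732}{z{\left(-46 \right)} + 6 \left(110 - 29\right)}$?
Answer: $- \frac{31606}{983} \approx -32.153$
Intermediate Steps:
$z{\left(c \right)} = \frac{11}{2}$ ($z{\left(c \right)} = -2 + \frac{\left(-3\right) \left(-1 - 4\right)}{2} = -2 + \frac{\left(-3\right) \left(-5\right)}{2} = -2 + \frac{1}{2} \cdot 15 = -2 + \frac{15}{2} = \frac{11}{2}$)
$\frac{J - 27732}{z{\left(-46 \right)} + 6 \left(110 - 29\right)} = \frac{11929 - 27732}{\frac{11}{2} + 6 \left(110 - 29\right)} = - \frac{15803}{\frac{11}{2} + 6 \cdot 81} = - \frac{15803}{\frac{11}{2} + 486} = - \frac{15803}{\frac{983}{2}} = \left(-15803\right) \frac{2}{983} = - \frac{31606}{983}$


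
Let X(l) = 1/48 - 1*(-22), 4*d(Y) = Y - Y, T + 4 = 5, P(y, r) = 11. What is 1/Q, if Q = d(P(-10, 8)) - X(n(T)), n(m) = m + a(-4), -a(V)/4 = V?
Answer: -48/1057 ≈ -0.045412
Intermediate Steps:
a(V) = -4*V
T = 1 (T = -4 + 5 = 1)
n(m) = 16 + m (n(m) = m - 4*(-4) = m + 16 = 16 + m)
d(Y) = 0 (d(Y) = (Y - Y)/4 = (1/4)*0 = 0)
X(l) = 1057/48 (X(l) = 1/48 + 22 = 1057/48)
Q = -1057/48 (Q = 0 - 1*1057/48 = 0 - 1057/48 = -1057/48 ≈ -22.021)
1/Q = 1/(-1057/48) = -48/1057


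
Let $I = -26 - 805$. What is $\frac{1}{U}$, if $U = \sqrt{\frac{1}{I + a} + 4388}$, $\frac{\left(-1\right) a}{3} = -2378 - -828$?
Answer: $\frac{\sqrt{63997935087}}{16757773} \approx 0.015096$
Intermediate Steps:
$a = 4650$ ($a = - 3 \left(-2378 - -828\right) = - 3 \left(-2378 + 828\right) = \left(-3\right) \left(-1550\right) = 4650$)
$I = -831$ ($I = -26 - 805 = -831$)
$U = \frac{\sqrt{63997935087}}{3819}$ ($U = \sqrt{\frac{1}{-831 + 4650} + 4388} = \sqrt{\frac{1}{3819} + 4388} = \sqrt{\frac{16757773}{3819}} = \frac{\sqrt{63997935087}}{3819} \approx 66.242$)
$\frac{1}{U} = \frac{1}{\frac{1}{3819} \sqrt{63997935087}} = \frac{\sqrt{63997935087}}{16757773}$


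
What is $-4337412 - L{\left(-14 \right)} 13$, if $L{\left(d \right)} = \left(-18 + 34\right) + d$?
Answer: $-4337438$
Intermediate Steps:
$L{\left(d \right)} = 16 + d$
$-4337412 - L{\left(-14 \right)} 13 = -4337412 - \left(16 - 14\right) 13 = -4337412 - 2 \cdot 13 = -4337412 - 26 = -4337438$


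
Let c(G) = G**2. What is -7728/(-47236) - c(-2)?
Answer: -6472/1687 ≈ -3.8364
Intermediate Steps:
-7728/(-47236) - c(-2) = -7728/(-47236) - 1*(-2)**2 = -7728*(-1/47236) - 1*4 = 276/1687 - 4 = -6472/1687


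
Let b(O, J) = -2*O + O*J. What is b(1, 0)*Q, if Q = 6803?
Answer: -13606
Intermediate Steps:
b(O, J) = -2*O + J*O
b(1, 0)*Q = (1*(-2 + 0))*6803 = (1*(-2))*6803 = -2*6803 = -13606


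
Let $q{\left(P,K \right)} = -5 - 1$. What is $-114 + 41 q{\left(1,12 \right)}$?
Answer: $-360$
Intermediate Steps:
$q{\left(P,K \right)} = -6$
$-114 + 41 q{\left(1,12 \right)} = -114 + 41 \left(-6\right) = -114 - 246 = -360$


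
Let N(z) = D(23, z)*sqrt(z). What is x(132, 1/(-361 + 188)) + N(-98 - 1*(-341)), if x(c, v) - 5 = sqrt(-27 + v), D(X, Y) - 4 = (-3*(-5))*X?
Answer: 5 + 3141*sqrt(3) + 8*I*sqrt(12629)/173 ≈ 5445.4 + 5.1967*I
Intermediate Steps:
D(X, Y) = 4 + 15*X (D(X, Y) = 4 + (-3*(-5))*X = 4 + 15*X)
N(z) = 349*sqrt(z) (N(z) = (4 + 15*23)*sqrt(z) = (4 + 345)*sqrt(z) = 349*sqrt(z))
x(c, v) = 5 + sqrt(-27 + v)
x(132, 1/(-361 + 188)) + N(-98 - 1*(-341)) = (5 + sqrt(-27 + 1/(-361 + 188))) + 349*sqrt(-98 - 1*(-341)) = (5 + sqrt(-27 + 1/(-173))) + 349*sqrt(-98 + 341) = (5 + sqrt(-27 - 1/173)) + 349*sqrt(243) = (5 + sqrt(-4672/173)) + 349*(9*sqrt(3)) = (5 + 8*I*sqrt(12629)/173) + 3141*sqrt(3) = 5 + 3141*sqrt(3) + 8*I*sqrt(12629)/173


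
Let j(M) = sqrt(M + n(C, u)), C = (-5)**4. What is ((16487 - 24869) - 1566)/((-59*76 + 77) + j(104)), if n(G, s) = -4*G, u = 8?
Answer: 43840836/19424045 + 19896*I*sqrt(599)/19424045 ≈ 2.257 + 0.025069*I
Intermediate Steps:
C = 625
j(M) = sqrt(-2500 + M) (j(M) = sqrt(M - 4*625) = sqrt(M - 2500) = sqrt(-2500 + M))
((16487 - 24869) - 1566)/((-59*76 + 77) + j(104)) = ((16487 - 24869) - 1566)/((-59*76 + 77) + sqrt(-2500 + 104)) = (-8382 - 1566)/((-4484 + 77) + sqrt(-2396)) = -9948/(-4407 + 2*I*sqrt(599))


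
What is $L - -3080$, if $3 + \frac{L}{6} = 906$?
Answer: $8498$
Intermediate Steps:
$L = 5418$ ($L = -18 + 6 \cdot 906 = -18 + 5436 = 5418$)
$L - -3080 = 5418 - -3080 = 5418 + 3080 = 8498$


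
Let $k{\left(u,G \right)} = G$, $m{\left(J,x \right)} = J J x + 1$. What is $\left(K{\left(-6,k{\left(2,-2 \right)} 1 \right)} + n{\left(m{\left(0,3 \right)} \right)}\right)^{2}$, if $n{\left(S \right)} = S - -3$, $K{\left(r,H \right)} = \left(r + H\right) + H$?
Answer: $36$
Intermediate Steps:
$m{\left(J,x \right)} = 1 + x J^{2}$ ($m{\left(J,x \right)} = J^{2} x + 1 = x J^{2} + 1 = 1 + x J^{2}$)
$K{\left(r,H \right)} = r + 2 H$ ($K{\left(r,H \right)} = \left(H + r\right) + H = r + 2 H$)
$n{\left(S \right)} = 3 + S$ ($n{\left(S \right)} = S + 3 = 3 + S$)
$\left(K{\left(-6,k{\left(2,-2 \right)} 1 \right)} + n{\left(m{\left(0,3 \right)} \right)}\right)^{2} = \left(\left(-6 + 2 \left(\left(-2\right) 1\right)\right) + \left(3 + \left(1 + 3 \cdot 0^{2}\right)\right)\right)^{2} = \left(\left(-6 + 2 \left(-2\right)\right) + \left(3 + \left(1 + 3 \cdot 0\right)\right)\right)^{2} = \left(\left(-6 - 4\right) + \left(3 + \left(1 + 0\right)\right)\right)^{2} = \left(-10 + \left(3 + 1\right)\right)^{2} = \left(-10 + 4\right)^{2} = \left(-6\right)^{2} = 36$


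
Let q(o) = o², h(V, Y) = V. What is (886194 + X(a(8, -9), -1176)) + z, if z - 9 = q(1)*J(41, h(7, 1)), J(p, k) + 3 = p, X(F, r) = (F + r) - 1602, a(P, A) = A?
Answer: 883454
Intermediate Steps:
X(F, r) = -1602 + F + r
J(p, k) = -3 + p
z = 47 (z = 9 + 1²*(-3 + 41) = 9 + 1*38 = 9 + 38 = 47)
(886194 + X(a(8, -9), -1176)) + z = (886194 + (-1602 - 9 - 1176)) + 47 = (886194 - 2787) + 47 = 883407 + 47 = 883454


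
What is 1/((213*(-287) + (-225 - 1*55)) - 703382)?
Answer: -1/764793 ≈ -1.3075e-6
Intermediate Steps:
1/((213*(-287) + (-225 - 1*55)) - 703382) = 1/((-61131 + (-225 - 55)) - 703382) = 1/((-61131 - 280) - 703382) = 1/(-61411 - 703382) = 1/(-764793) = -1/764793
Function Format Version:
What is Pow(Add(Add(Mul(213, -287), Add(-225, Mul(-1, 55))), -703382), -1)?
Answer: Rational(-1, 764793) ≈ -1.3075e-6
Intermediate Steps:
Pow(Add(Add(Mul(213, -287), Add(-225, Mul(-1, 55))), -703382), -1) = Pow(Add(Add(-61131, Add(-225, -55)), -703382), -1) = Pow(Add(Add(-61131, -280), -703382), -1) = Pow(Add(-61411, -703382), -1) = Pow(-764793, -1) = Rational(-1, 764793)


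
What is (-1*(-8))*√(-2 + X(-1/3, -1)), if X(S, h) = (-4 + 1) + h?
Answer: 8*I*√6 ≈ 19.596*I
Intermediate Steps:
X(S, h) = -3 + h
(-1*(-8))*√(-2 + X(-1/3, -1)) = (-1*(-8))*√(-2 + (-3 - 1)) = 8*√(-2 - 4) = 8*√(-6) = 8*(I*√6) = 8*I*√6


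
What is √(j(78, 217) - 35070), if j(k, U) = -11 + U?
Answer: 4*I*√2179 ≈ 186.72*I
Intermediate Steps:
√(j(78, 217) - 35070) = √((-11 + 217) - 35070) = √(206 - 35070) = √(-34864) = 4*I*√2179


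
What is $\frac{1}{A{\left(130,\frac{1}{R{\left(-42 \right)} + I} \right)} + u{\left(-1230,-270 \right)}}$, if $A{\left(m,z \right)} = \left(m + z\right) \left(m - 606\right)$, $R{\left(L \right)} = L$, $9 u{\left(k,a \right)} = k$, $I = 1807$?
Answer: $- \frac{5295}{328379678} \approx -1.6125 \cdot 10^{-5}$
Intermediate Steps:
$u{\left(k,a \right)} = \frac{k}{9}$
$A{\left(m,z \right)} = \left(-606 + m\right) \left(m + z\right)$ ($A{\left(m,z \right)} = \left(m + z\right) \left(-606 + m\right) = \left(-606 + m\right) \left(m + z\right)$)
$\frac{1}{A{\left(130,\frac{1}{R{\left(-42 \right)} + I} \right)} + u{\left(-1230,-270 \right)}} = \frac{1}{\left(130^{2} - 78780 - \frac{606}{-42 + 1807} + \frac{130}{-42 + 1807}\right) + \frac{1}{9} \left(-1230\right)} = \frac{1}{\left(16900 - 78780 - \frac{606}{1765} + \frac{130}{1765}\right) - \frac{410}{3}} = \frac{1}{\left(16900 - 78780 - \frac{606}{1765} + 130 \cdot \frac{1}{1765}\right) - \frac{410}{3}} = \frac{1}{\left(16900 - 78780 - \frac{606}{1765} + \frac{26}{353}\right) - \frac{410}{3}} = \frac{1}{- \frac{109218676}{1765} - \frac{410}{3}} = \frac{1}{- \frac{328379678}{5295}} = - \frac{5295}{328379678}$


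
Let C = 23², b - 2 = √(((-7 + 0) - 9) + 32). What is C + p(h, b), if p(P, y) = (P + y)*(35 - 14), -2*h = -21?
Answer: 1751/2 ≈ 875.50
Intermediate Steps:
b = 6 (b = 2 + √(((-7 + 0) - 9) + 32) = 2 + √((-7 - 9) + 32) = 2 + √(-16 + 32) = 2 + √16 = 2 + 4 = 6)
h = 21/2 (h = -½*(-21) = 21/2 ≈ 10.500)
p(P, y) = 21*P + 21*y (p(P, y) = (P + y)*21 = 21*P + 21*y)
C = 529
C + p(h, b) = 529 + (21*(21/2) + 21*6) = 529 + (441/2 + 126) = 529 + 693/2 = 1751/2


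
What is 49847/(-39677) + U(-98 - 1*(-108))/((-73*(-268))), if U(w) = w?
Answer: -487404969/388120414 ≈ -1.2558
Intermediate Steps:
49847/(-39677) + U(-98 - 1*(-108))/((-73*(-268))) = 49847/(-39677) + (-98 - 1*(-108))/((-73*(-268))) = 49847*(-1/39677) + (-98 + 108)/19564 = -49847/39677 + 10*(1/19564) = -49847/39677 + 5/9782 = -487404969/388120414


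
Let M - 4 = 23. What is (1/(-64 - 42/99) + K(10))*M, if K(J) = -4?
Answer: -230499/2126 ≈ -108.42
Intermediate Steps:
M = 27 (M = 4 + 23 = 27)
(1/(-64 - 42/99) + K(10))*M = (1/(-64 - 42/99) - 4)*27 = (1/(-64 - 42*1/99) - 4)*27 = (1/(-64 - 14/33) - 4)*27 = (1/(-2126/33) - 4)*27 = (-33/2126 - 4)*27 = -8537/2126*27 = -230499/2126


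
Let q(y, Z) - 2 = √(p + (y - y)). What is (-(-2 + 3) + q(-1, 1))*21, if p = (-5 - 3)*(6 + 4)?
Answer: 21 + 84*I*√5 ≈ 21.0 + 187.83*I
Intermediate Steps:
p = -80 (p = -8*10 = -80)
q(y, Z) = 2 + 4*I*√5 (q(y, Z) = 2 + √(-80 + (y - y)) = 2 + √(-80 + 0) = 2 + √(-80) = 2 + 4*I*√5)
(-(-2 + 3) + q(-1, 1))*21 = (-(-2 + 3) + (2 + 4*I*√5))*21 = (-1*1 + (2 + 4*I*√5))*21 = (-1 + (2 + 4*I*√5))*21 = (1 + 4*I*√5)*21 = 21 + 84*I*√5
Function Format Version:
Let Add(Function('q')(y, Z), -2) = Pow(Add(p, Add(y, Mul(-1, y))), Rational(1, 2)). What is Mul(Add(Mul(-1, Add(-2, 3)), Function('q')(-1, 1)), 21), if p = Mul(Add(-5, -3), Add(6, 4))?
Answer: Add(21, Mul(84, I, Pow(5, Rational(1, 2)))) ≈ Add(21.000, Mul(187.83, I))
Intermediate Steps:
p = -80 (p = Mul(-8, 10) = -80)
Function('q')(y, Z) = Add(2, Mul(4, I, Pow(5, Rational(1, 2)))) (Function('q')(y, Z) = Add(2, Pow(Add(-80, Add(y, Mul(-1, y))), Rational(1, 2))) = Add(2, Pow(Add(-80, 0), Rational(1, 2))) = Add(2, Pow(-80, Rational(1, 2))) = Add(2, Mul(4, I, Pow(5, Rational(1, 2)))))
Mul(Add(Mul(-1, Add(-2, 3)), Function('q')(-1, 1)), 21) = Mul(Add(Mul(-1, Add(-2, 3)), Add(2, Mul(4, I, Pow(5, Rational(1, 2))))), 21) = Mul(Add(Mul(-1, 1), Add(2, Mul(4, I, Pow(5, Rational(1, 2))))), 21) = Mul(Add(-1, Add(2, Mul(4, I, Pow(5, Rational(1, 2))))), 21) = Mul(Add(1, Mul(4, I, Pow(5, Rational(1, 2)))), 21) = Add(21, Mul(84, I, Pow(5, Rational(1, 2))))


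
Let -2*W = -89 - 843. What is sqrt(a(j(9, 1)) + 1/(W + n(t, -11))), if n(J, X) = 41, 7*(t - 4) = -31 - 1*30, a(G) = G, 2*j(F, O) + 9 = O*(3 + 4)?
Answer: I*sqrt(1518)/39 ≈ 0.99901*I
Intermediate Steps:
j(F, O) = -9/2 + 7*O/2 (j(F, O) = -9/2 + (O*(3 + 4))/2 = -9/2 + (O*7)/2 = -9/2 + (7*O)/2 = -9/2 + 7*O/2)
W = 466 (W = -(-89 - 843)/2 = -1/2*(-932) = 466)
t = -33/7 (t = 4 + (-31 - 1*30)/7 = 4 + (-31 - 30)/7 = 4 + (1/7)*(-61) = 4 - 61/7 = -33/7 ≈ -4.7143)
sqrt(a(j(9, 1)) + 1/(W + n(t, -11))) = sqrt((-9/2 + (7/2)*1) + 1/(466 + 41)) = sqrt((-9/2 + 7/2) + 1/507) = sqrt(-1 + 1/507) = sqrt(-506/507) = I*sqrt(1518)/39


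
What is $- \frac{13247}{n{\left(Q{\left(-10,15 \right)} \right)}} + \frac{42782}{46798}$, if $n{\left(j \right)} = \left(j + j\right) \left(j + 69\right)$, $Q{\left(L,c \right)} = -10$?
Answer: $\frac{335207933}{27610820} \approx 12.14$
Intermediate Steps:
$n{\left(j \right)} = 2 j \left(69 + j\right)$
$- \frac{13247}{n{\left(Q{\left(-10,15 \right)} \right)}} + \frac{42782}{46798} = - \frac{13247}{2 \left(-10\right) \left(69 - 10\right)} + \frac{42782}{46798} = - \frac{13247}{2 \left(-10\right) 59} + 42782 \cdot \frac{1}{46798} = - \frac{13247}{-1180} + \frac{21391}{23399} = \left(-13247\right) \left(- \frac{1}{1180}\right) + \frac{21391}{23399} = \frac{13247}{1180} + \frac{21391}{23399} = \frac{335207933}{27610820}$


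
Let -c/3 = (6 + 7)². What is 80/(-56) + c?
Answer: -3559/7 ≈ -508.43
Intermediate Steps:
c = -507 (c = -3*(6 + 7)² = -3*13² = -3*169 = -507)
80/(-56) + c = 80/(-56) - 507 = 80*(-1/56) - 507 = -10/7 - 507 = -3559/7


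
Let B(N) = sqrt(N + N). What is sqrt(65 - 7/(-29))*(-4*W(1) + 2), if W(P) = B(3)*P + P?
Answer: -8*sqrt(82302)/29 - 4*sqrt(13717)/29 ≈ -95.295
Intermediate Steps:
B(N) = sqrt(2)*sqrt(N) (B(N) = sqrt(2*N) = sqrt(2)*sqrt(N))
W(P) = P + P*sqrt(6) (W(P) = (sqrt(2)*sqrt(3))*P + P = sqrt(6)*P + P = P*sqrt(6) + P = P + P*sqrt(6))
sqrt(65 - 7/(-29))*(-4*W(1) + 2) = sqrt(65 - 7/(-29))*(-4*(1 + sqrt(6)) + 2) = sqrt(65 - 7*(-1/29))*(-4*(1 + sqrt(6)) + 2) = sqrt(65 + 7/29)*((-4 - 4*sqrt(6)) + 2) = sqrt(1892/29)*(-2 - 4*sqrt(6)) = (2*sqrt(13717)/29)*(-2 - 4*sqrt(6)) = 2*sqrt(13717)*(-2 - 4*sqrt(6))/29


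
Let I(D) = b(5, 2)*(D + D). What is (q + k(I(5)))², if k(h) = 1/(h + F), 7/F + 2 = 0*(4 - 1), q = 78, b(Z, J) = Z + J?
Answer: 107661376/17689 ≈ 6086.3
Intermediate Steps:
b(Z, J) = J + Z
I(D) = 14*D (I(D) = (2 + 5)*(D + D) = 7*(2*D) = 14*D)
F = -7/2 (F = 7/(-2 + 0*(4 - 1)) = 7/(-2 + 0*3) = 7/(-2 + 0) = 7/(-2) = 7*(-½) = -7/2 ≈ -3.5000)
k(h) = 1/(-7/2 + h) (k(h) = 1/(h - 7/2) = 1/(-7/2 + h))
(q + k(I(5)))² = (78 + 2/(-7 + 2*(14*5)))² = (78 + 2/(-7 + 2*70))² = (78 + 2/(-7 + 140))² = (78 + 2/133)² = (10376/133)² = 107661376/17689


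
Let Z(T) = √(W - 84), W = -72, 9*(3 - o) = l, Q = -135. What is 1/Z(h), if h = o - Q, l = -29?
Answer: -I*√39/78 ≈ -0.080064*I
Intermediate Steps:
o = 56/9 (o = 3 - ⅑*(-29) = 3 + 29/9 = 56/9 ≈ 6.2222)
h = 1271/9 (h = 56/9 - 1*(-135) = 56/9 + 135 = 1271/9 ≈ 141.22)
Z(T) = 2*I*√39 (Z(T) = √(-72 - 84) = √(-156) = 2*I*√39)
1/Z(h) = 1/(2*I*√39) = -I*√39/78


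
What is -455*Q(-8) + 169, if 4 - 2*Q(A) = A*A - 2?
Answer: 13364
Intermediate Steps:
Q(A) = 3 - A²/2 (Q(A) = 2 - (A*A - 2)/2 = 2 - (A² - 2)/2 = 2 - (-2 + A²)/2 = 2 + (1 - A²/2) = 3 - A²/2)
-455*Q(-8) + 169 = -455*(3 - ½*(-8)²) + 169 = -455*(3 - ½*64) + 169 = -455*(3 - 32) + 169 = -455*(-29) + 169 = 13195 + 169 = 13364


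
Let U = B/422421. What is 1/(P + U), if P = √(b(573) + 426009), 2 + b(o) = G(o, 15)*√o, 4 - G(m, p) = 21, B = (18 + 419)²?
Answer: 1/(190969/422421 + √(426007 - 17*√573)) ≈ 0.0015318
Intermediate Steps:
B = 190969 (B = 437² = 190969)
G(m, p) = -17 (G(m, p) = 4 - 1*21 = 4 - 21 = -17)
b(o) = -2 - 17*√o
U = 190969/422421 ≈ 0.45208
P = √(426007 - 17*√573) (P = √((-2 - 17*√573) + 426009) = √(426007 - 17*√573) ≈ 652.38)
1/(P + U) = 1/(√(426007 - 17*√573) + 190969/422421) = 1/(190969/422421 + √(426007 - 17*√573))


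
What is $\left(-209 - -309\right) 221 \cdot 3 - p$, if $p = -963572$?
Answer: $1029872$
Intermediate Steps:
$\left(-209 - -309\right) 221 \cdot 3 - p = \left(-209 - -309\right) 221 \cdot 3 - -963572 = \left(-209 + \left(-216 + 525\right)\right) 663 + 963572 = \left(-209 + 309\right) 663 + 963572 = 100 \cdot 663 + 963572 = 66300 + 963572 = 1029872$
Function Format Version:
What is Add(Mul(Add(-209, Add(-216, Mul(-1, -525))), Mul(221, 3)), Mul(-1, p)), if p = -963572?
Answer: 1029872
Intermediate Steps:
Add(Mul(Add(-209, Add(-216, Mul(-1, -525))), Mul(221, 3)), Mul(-1, p)) = Add(Mul(Add(-209, Add(-216, Mul(-1, -525))), Mul(221, 3)), Mul(-1, -963572)) = Add(Mul(Add(-209, Add(-216, 525)), 663), 963572) = Add(Mul(Add(-209, 309), 663), 963572) = Add(Mul(100, 663), 963572) = Add(66300, 963572) = 1029872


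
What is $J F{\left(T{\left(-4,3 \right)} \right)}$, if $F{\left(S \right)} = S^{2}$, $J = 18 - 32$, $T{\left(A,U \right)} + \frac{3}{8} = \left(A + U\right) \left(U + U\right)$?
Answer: $- \frac{18207}{32} \approx -568.97$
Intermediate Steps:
$T{\left(A,U \right)} = - \frac{3}{8} + 2 U \left(A + U\right)$ ($T{\left(A,U \right)} = - \frac{3}{8} + \left(A + U\right) \left(U + U\right) = - \frac{3}{8} + \left(A + U\right) 2 U = - \frac{3}{8} + 2 U \left(A + U\right)$)
$J = -14$
$J F{\left(T{\left(-4,3 \right)} \right)} = - 14 \left(- \frac{3}{8} + 2 \cdot 3^{2} + 2 \left(-4\right) 3\right)^{2} = - 14 \left(- \frac{3}{8} + 2 \cdot 9 - 24\right)^{2} = - 14 \left(- \frac{3}{8} + 18 - 24\right)^{2} = - 14 \left(- \frac{51}{8}\right)^{2} = \left(-14\right) \frac{2601}{64} = - \frac{18207}{32}$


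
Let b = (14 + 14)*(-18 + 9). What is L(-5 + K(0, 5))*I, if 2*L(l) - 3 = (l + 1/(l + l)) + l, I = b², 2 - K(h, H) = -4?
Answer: 174636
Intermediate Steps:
b = -252 (b = 28*(-9) = -252)
K(h, H) = 6 (K(h, H) = 2 - 1*(-4) = 2 + 4 = 6)
I = 63504 (I = (-252)² = 63504)
L(l) = 3/2 + l + 1/(4*l) (L(l) = 3/2 + ((l + 1/(l + l)) + l)/2 = 3/2 + ((l + 1/(2*l)) + l)/2 = 3/2 + (1/(2*l) + 2*l)/2 = 3/2 + (l + 1/(4*l)) = 3/2 + l + 1/(4*l))
L(-5 + K(0, 5))*I = (3/2 + (-5 + 6) + 1/(4*(-5 + 6)))*63504 = (3/2 + 1 + (¼)/1)*63504 = (3/2 + 1 + (¼)*1)*63504 = (3/2 + 1 + ¼)*63504 = (11/4)*63504 = 174636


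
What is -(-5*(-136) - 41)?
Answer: -639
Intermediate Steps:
-(-5*(-136) - 41) = -(680 - 41) = -1*639 = -639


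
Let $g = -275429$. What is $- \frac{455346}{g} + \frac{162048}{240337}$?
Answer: $\frac{154069210194}{66195779573} \approx 2.3275$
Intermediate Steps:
$- \frac{455346}{g} + \frac{162048}{240337} = - \frac{455346}{-275429} + \frac{162048}{240337} = \left(-455346\right) \left(- \frac{1}{275429}\right) + 162048 \cdot \frac{1}{240337} = \frac{455346}{275429} + \frac{162048}{240337} = \frac{154069210194}{66195779573}$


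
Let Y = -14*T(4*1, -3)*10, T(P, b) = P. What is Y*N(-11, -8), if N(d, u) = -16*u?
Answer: -71680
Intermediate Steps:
Y = -560 (Y = -56*10 = -560)
Y*N(-11, -8) = -(-8960)*(-8) = -560*128 = -71680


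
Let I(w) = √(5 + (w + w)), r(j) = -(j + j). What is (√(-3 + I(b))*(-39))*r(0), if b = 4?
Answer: 0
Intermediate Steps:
r(j) = -2*j
I(w) = √(5 + 2*w)
(√(-3 + I(b))*(-39))*r(0) = (√(-3 + √(5 + 2*4))*(-39))*(-2*0) = (√(-3 + √(5 + 8))*(-39))*0 = (√(-3 + √13)*(-39))*0 = -39*√(-3 + √13)*0 = 0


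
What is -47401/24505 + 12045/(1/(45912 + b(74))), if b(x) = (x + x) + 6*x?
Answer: 13726247315999/24505 ≈ 5.6014e+8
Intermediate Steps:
b(x) = 8*x (b(x) = 2*x + 6*x = 8*x)
-47401/24505 + 12045/(1/(45912 + b(74))) = -47401/24505 + 12045/(1/(45912 + 8*74)) = -47401*1/24505 + 12045/(1/(45912 + 592)) = -47401/24505 + 12045/(1/46504) = -47401/24505 + 12045*46504 = -47401/24505 + 560140680 = 13726247315999/24505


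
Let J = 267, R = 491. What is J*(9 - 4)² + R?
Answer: 7166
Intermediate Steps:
J*(9 - 4)² + R = 267*(9 - 4)² + 491 = 267*5² + 491 = 267*25 + 491 = 6675 + 491 = 7166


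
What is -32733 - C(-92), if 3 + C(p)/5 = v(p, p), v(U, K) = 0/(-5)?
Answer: -32718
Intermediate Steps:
v(U, K) = 0 (v(U, K) = 0*(-⅕) = 0)
C(p) = -15 (C(p) = -15 + 5*0 = -15 + 0 = -15)
-32733 - C(-92) = -32733 - 1*(-15) = -32733 + 15 = -32718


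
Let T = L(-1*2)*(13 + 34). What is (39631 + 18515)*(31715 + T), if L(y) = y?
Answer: 1838634666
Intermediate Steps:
T = -94 (T = (-1*2)*(13 + 34) = -2*47 = -94)
(39631 + 18515)*(31715 + T) = (39631 + 18515)*(31715 - 94) = 58146*31621 = 1838634666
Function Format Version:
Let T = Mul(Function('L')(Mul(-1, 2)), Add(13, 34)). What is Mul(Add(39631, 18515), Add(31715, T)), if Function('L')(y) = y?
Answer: 1838634666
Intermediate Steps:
T = -94 (T = Mul(Mul(-1, 2), Add(13, 34)) = Mul(-2, 47) = -94)
Mul(Add(39631, 18515), Add(31715, T)) = Mul(Add(39631, 18515), Add(31715, -94)) = Mul(58146, 31621) = 1838634666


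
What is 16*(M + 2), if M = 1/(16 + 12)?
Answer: 228/7 ≈ 32.571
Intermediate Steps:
M = 1/28 ≈ 0.035714
16*(M + 2) = 16*(1/28 + 2) = 16*(57/28) = 228/7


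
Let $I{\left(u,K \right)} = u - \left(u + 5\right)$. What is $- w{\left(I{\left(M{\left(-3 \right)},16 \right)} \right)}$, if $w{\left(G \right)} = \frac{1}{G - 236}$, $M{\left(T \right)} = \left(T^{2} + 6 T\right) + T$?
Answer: $\frac{1}{241} \approx 0.0041494$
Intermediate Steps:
$M{\left(T \right)} = T^{2} + 7 T$
$I{\left(u,K \right)} = -5$ ($I{\left(u,K \right)} = u - \left(5 + u\right) = -5$)
$w{\left(G \right)} = \frac{1}{-236 + G}$
$- w{\left(I{\left(M{\left(-3 \right)},16 \right)} \right)} = - \frac{1}{-236 - 5} = - \frac{1}{-241} = \left(-1\right) \left(- \frac{1}{241}\right) = \frac{1}{241}$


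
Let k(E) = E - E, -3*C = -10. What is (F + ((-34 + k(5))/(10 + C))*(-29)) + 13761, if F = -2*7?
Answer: 276419/20 ≈ 13821.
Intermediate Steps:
C = 10/3 (C = -1/3*(-10) = 10/3 ≈ 3.3333)
F = -14
k(E) = 0
(F + ((-34 + k(5))/(10 + C))*(-29)) + 13761 = (-14 + ((-34 + 0)/(10 + 10/3))*(-29)) + 13761 = (-14 - 34/40/3*(-29)) + 13761 = (-14 - 34*3/40*(-29)) + 13761 = (-14 - 51/20*(-29)) + 13761 = (-14 + 1479/20) + 13761 = 1199/20 + 13761 = 276419/20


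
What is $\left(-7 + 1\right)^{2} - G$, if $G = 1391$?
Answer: $-1355$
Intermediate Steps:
$\left(-7 + 1\right)^{2} - G = \left(-7 + 1\right)^{2} - 1391 = \left(-6\right)^{2} - 1391 = 36 - 1391 = -1355$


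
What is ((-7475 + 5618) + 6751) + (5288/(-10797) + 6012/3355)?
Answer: 2907001774/593835 ≈ 4895.3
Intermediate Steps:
((-7475 + 5618) + 6751) + (5288/(-10797) + 6012/3355) = (-1857 + 6751) + (5288*(-1/10797) + 6012*(1/3355)) = 4894 + (-5288/10797 + 6012/3355) = 4894 + 773284/593835 = 2907001774/593835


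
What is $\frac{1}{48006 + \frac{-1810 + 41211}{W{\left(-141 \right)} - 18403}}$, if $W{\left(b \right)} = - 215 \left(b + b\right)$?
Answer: $\frac{42227}{2027188763} \approx 2.083 \cdot 10^{-5}$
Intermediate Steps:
$W{\left(b \right)} = - 430 b$ ($W{\left(b \right)} = - 215 \cdot 2 b = - 430 b$)
$\frac{1}{48006 + \frac{-1810 + 41211}{W{\left(-141 \right)} - 18403}} = \frac{1}{48006 + \frac{-1810 + 41211}{\left(-430\right) \left(-141\right) - 18403}} = \frac{1}{48006 + \frac{39401}{60630 - 18403}} = \frac{1}{48006 + \frac{39401}{42227}} = \frac{1}{\frac{2027188763}{42227}} = \frac{42227}{2027188763}$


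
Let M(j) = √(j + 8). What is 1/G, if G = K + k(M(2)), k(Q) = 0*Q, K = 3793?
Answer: 1/3793 ≈ 0.00026364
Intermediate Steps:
M(j) = √(8 + j)
k(Q) = 0
G = 3793 (G = 3793 + 0 = 3793)
1/G = 1/3793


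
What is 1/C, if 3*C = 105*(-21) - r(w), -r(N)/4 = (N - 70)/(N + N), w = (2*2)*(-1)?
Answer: -3/2168 ≈ -0.0013838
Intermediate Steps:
w = -4 (w = 4*(-1) = -4)
r(N) = -2*(-70 + N)/N (r(N) = -4*(N - 70)/(N + N) = -4*(-70 + N)/(2*N) = -4*(-70 + N)*1/(2*N) = -2*(-70 + N)/N)
C = -2168/3 (C = (105*(-21) - (-2 + 140/(-4)))/3 = (-2205 - (-2 + 140*(-¼)))/3 = (-2205 - (-2 - 35))/3 = (-2205 - 1*(-37))/3 = (-2205 + 37)/3 = (⅓)*(-2168) = -2168/3 ≈ -722.67)
1/C = 1/(-2168/3) = -3/2168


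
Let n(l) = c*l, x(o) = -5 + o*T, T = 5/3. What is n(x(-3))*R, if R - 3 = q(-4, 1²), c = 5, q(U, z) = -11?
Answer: 400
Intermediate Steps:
T = 5/3 (T = 5*(⅓) = 5/3 ≈ 1.6667)
x(o) = -5 + 5*o/3 (x(o) = -5 + o*(5/3) = -5 + 5*o/3)
R = -8 (R = 3 - 11 = -8)
n(l) = 5*l
n(x(-3))*R = (5*(-5 + (5/3)*(-3)))*(-8) = (5*(-5 - 5))*(-8) = (5*(-10))*(-8) = -50*(-8) = 400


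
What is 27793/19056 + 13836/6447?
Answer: 147613429/40951344 ≈ 3.6046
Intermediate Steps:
27793/19056 + 13836/6447 = 27793*(1/19056) + 13836*(1/6447) = 27793/19056 + 4612/2149 = 147613429/40951344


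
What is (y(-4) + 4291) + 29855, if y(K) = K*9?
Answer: 34110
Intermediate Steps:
y(K) = 9*K
(y(-4) + 4291) + 29855 = (9*(-4) + 4291) + 29855 = (-36 + 4291) + 29855 = 4255 + 29855 = 34110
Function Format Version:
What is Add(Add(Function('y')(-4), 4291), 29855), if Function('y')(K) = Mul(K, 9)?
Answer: 34110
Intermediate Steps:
Function('y')(K) = Mul(9, K)
Add(Add(Function('y')(-4), 4291), 29855) = Add(Add(Mul(9, -4), 4291), 29855) = Add(Add(-36, 4291), 29855) = Add(4255, 29855) = 34110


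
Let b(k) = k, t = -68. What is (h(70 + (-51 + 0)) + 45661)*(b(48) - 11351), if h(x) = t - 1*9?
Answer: -515235952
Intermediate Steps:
h(x) = -77 (h(x) = -68 - 1*9 = -68 - 9 = -77)
(h(70 + (-51 + 0)) + 45661)*(b(48) - 11351) = (-77 + 45661)*(48 - 11351) = 45584*(-11303) = -515235952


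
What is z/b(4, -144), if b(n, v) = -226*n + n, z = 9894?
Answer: -1649/150 ≈ -10.993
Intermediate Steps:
b(n, v) = -225*n
z/b(4, -144) = 9894/((-225*4)) = 9894/(-900) = 9894*(-1/900) = -1649/150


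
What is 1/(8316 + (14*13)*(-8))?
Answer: 1/6860 ≈ 0.00014577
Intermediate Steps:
1/(8316 + (14*13)*(-8)) = 1/(8316 + 182*(-8)) = 1/(8316 - 1456) = 1/6860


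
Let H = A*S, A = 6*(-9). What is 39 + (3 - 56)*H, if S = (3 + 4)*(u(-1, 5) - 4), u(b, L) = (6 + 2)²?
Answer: 1202079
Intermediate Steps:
u(b, L) = 64 (u(b, L) = 8² = 64)
A = -54
S = 420 (S = (3 + 4)*(64 - 4) = 7*60 = 420)
H = -22680 (H = -54*420 = -22680)
39 + (3 - 56)*H = 39 + (3 - 56)*(-22680) = 39 - 53*(-22680) = 39 + 1202040 = 1202079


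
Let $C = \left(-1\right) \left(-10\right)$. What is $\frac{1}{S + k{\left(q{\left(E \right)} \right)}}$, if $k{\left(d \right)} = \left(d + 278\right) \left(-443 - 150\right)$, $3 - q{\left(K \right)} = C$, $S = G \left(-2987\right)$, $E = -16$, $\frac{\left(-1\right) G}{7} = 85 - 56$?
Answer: $\frac{1}{445658} \approx 2.2439 \cdot 10^{-6}$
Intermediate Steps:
$G = -203$ ($G = - 7 \left(85 - 56\right) = \left(-7\right) 29 = -203$)
$C = 10$
$S = 606361$ ($S = \left(-203\right) \left(-2987\right) = 606361$)
$q{\left(K \right)} = -7$ ($q{\left(K \right)} = 3 - 10 = -7$)
$k{\left(d \right)} = -164854 - 593 d$ ($k{\left(d \right)} = \left(278 + d\right) \left(-593\right) = -164854 - 593 d$)
$\frac{1}{S + k{\left(q{\left(E \right)} \right)}} = \frac{1}{606361 - 160703} = \frac{1}{445658}$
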